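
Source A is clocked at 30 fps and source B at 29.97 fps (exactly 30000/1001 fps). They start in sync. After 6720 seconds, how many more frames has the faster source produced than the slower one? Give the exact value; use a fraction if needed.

28800/143 frames

A emits 30 × 6720 = 201600 frames; B emits 30000/1001 × 6720 = 28800000/143.
Difference = 28800/143 frames (≈ 201.3986); B is behind A.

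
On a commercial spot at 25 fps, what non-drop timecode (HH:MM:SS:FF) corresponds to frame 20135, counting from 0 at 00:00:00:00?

20135 ÷ 25 = 805 full seconds, remainder 10 frames.
805 s = 0 h 13 min 25 s.
Timecode: 00:13:25:10.

00:13:25:10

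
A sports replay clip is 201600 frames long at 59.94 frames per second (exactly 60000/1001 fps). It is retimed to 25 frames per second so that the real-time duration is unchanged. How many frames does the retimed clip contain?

84084 frames

Target frames = source frames × (target rate / source rate) = 201600 × (25)/(60000/1001) = 201600 × 1001/2400 = 84084.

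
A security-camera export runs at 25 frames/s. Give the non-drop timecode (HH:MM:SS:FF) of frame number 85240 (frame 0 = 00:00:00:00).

85240 ÷ 25 = 3409 full seconds, remainder 15 frames.
3409 s = 0 h 56 min 49 s.
Timecode: 00:56:49:15.

00:56:49:15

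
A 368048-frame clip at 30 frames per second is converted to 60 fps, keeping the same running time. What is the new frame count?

Target frames = source frames × (target rate / source rate) = 368048 × (60)/(30) = 368048 × 2 = 736096.

736096 frames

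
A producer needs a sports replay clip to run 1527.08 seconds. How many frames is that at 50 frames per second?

Frames = 1527.08 × 50 = 76354.

76354 frames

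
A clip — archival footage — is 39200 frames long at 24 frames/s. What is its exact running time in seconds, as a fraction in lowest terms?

4900/3 seconds

Running time = 39200 ÷ (24) = 39200 × 1/24 = 4900/3 s.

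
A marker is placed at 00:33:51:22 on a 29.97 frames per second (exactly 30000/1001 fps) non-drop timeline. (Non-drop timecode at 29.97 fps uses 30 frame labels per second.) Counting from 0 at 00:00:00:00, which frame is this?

Total seconds to the label: (0 × 3600 + 33 × 60 + 51) = 2031.
Frame index = 2031 × 30 + 22 = 60952.

frame 60952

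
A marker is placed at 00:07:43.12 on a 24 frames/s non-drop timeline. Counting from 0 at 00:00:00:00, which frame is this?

Total seconds to the label: (0 × 3600 + 7 × 60 + 43) = 463.
Frame index = 463 × 24 + 12 = 11124.

frame 11124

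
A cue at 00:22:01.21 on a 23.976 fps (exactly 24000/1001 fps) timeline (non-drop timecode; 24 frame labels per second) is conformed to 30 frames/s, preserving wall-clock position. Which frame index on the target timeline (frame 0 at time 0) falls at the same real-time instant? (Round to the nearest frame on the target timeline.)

frame 39696

Source frame index: (0×3600 + 22×60 + 1) × 24 + 21 = 31725.
Real time: 31725 / (24000/1001) = 423423/320 s.
Target frame: (423423/320) × (30) = 1270269/32 ≈ 39695.906 → 39696.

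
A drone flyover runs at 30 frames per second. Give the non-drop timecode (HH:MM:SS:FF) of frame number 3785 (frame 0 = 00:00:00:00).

00:02:06:05

3785 ÷ 30 = 126 full seconds, remainder 5 frames.
126 s = 0 h 2 min 6 s.
Timecode: 00:02:06:05.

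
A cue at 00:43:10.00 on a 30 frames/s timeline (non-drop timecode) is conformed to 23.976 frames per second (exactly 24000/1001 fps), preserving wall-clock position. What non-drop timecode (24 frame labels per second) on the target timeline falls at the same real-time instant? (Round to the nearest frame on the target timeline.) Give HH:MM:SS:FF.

Source frame index: (0×3600 + 43×60 + 10) × 30 + 0 = 77700.
Real time: 77700 / (30) = 2590 s.
Target frame: (2590) × (24000/1001) = 8880000/143 ≈ 62097.902 → 62098.
At 24 labels/s: frame 62098 → 00:43:07:10.

00:43:07:10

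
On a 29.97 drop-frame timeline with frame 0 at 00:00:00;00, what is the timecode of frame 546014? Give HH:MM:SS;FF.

Each 10-minute DF block holds 10 × 60 × 30 − 9 × 2 = 17982 frames. 546014 ÷ 17982 → 30 full blocks, remainder 6554.
Within the partial block the first minute is 1800 frames and each further minute 1798, so 3 further minute boundaries passed. Total skipped labels = 18 × 30 + 2 × 3 = 546.
Non-drop label index = 546014 + 546 = 546560; at 30 labels/s that is 05:03:38:20, i.e. DF 05:03:38;20.

05:03:38;20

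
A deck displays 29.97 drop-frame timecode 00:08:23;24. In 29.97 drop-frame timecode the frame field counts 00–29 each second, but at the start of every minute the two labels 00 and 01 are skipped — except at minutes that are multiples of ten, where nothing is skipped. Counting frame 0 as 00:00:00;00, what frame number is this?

15098

As if non-drop at 30 labels/s: (0 × 3600 + 8 × 60 + 23) × 30 + 24 = 15114.
Minute boundaries passed: 8; those not divisible by 10: 8 − 0 = 8; dropped labels = 2 × 8 = 16.
Actual frame index = 15114 − 16 = 15098.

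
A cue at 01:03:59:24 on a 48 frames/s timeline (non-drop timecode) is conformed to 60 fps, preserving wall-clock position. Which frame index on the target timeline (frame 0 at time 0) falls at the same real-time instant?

Source frame index: (1×3600 + 3×60 + 59) × 48 + 24 = 184296.
Real time: 184296 / (48) = 7679/2 s.
Target frame: (7679/2) × (60) = 230370.

frame 230370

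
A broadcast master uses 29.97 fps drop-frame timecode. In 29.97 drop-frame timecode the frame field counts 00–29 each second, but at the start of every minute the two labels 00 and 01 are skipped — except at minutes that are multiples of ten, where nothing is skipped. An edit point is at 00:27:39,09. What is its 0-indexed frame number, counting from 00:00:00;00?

As if non-drop at 30 labels/s: (0 × 3600 + 27 × 60 + 39) × 30 + 9 = 49779.
Minute boundaries passed: 27; those not divisible by 10: 27 − 2 = 25; dropped labels = 2 × 25 = 50.
Actual frame index = 49779 − 50 = 49729.

49729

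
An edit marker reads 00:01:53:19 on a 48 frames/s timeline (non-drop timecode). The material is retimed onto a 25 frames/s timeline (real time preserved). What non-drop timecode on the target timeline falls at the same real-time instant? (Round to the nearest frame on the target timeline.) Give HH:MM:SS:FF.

00:01:53:10

Source frame index: (0×3600 + 1×60 + 53) × 48 + 19 = 5443.
Real time: 5443 / (48) = 5443/48 s.
Target frame: (5443/48) × (25) = 136075/48 ≈ 2834.896 → 2835.
At 25 labels/s: frame 2835 → 00:01:53:10.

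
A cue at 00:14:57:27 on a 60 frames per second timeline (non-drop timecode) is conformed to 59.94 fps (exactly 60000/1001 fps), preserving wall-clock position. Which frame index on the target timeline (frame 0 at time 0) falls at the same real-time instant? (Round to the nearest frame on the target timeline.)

Source frame index: (0×3600 + 14×60 + 57) × 60 + 27 = 53847.
Real time: 53847 / (60) = 17949/20 s.
Target frame: (17949/20) × (60000/1001) = 53847000/1001 ≈ 53793.207 → 53793.

frame 53793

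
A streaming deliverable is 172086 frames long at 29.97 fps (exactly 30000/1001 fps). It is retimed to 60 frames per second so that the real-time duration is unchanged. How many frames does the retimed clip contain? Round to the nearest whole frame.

Frames at target rate = 172086 × (60) / (30000/1001) = 86129043/250 ≈ 344516.172.
Nearest whole frame: 344516.

344516 frames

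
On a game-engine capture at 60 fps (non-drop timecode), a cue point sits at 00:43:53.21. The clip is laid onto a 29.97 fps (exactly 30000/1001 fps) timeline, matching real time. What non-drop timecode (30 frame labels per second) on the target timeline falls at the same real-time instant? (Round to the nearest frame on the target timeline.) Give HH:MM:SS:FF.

00:43:50:22

Source frame index: (0×3600 + 43×60 + 53) × 60 + 21 = 158001.
Real time: 158001 / (60) = 52667/20 s.
Target frame: (52667/20) × (30000/1001) = 79000500/1001 ≈ 78921.578 → 78922.
At 30 labels/s: frame 78922 → 00:43:50:22.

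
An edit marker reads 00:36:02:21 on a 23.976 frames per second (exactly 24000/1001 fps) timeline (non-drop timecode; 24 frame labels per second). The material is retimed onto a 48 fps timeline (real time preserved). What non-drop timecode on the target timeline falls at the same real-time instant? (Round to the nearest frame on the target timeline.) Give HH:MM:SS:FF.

Source frame index: (0×3600 + 36×60 + 2) × 24 + 21 = 51909.
Real time: 51909 / (24000/1001) = 17320303/8000 s.
Target frame: (17320303/8000) × (48) = 51960909/500 ≈ 103921.818 → 103922.
At 48 labels/s: frame 103922 → 00:36:05:02.

00:36:05:02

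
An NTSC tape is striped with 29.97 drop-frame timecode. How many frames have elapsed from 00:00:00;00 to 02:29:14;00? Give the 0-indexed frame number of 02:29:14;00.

Complete 10-minute blocks: 14, each 17982 frames → 251748.
Remaining 9 whole minutes in the current block: 1800 + 8 × 1798 = 16184 frames.
Within the current minute: 14 × 30 + 0 − 2 = 418 (labels ;00/;01 skipped at this minute). Total = 251748 + 16184 + 418 = 268350.

268350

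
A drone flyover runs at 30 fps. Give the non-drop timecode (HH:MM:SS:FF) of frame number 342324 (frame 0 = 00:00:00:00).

342324 ÷ 30 = 11410 full seconds, remainder 24 frames.
11410 s = 3 h 10 min 10 s.
Timecode: 03:10:10:24.

03:10:10:24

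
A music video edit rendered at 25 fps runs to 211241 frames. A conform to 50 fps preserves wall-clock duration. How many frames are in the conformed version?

Target frames = source frames × (target rate / source rate) = 211241 × (50)/(25) = 211241 × 2 = 422482.

422482 frames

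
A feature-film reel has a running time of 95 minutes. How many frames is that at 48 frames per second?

273600 frames

95 min = 5700 s.
Frames = 5700 × 48 = 273600.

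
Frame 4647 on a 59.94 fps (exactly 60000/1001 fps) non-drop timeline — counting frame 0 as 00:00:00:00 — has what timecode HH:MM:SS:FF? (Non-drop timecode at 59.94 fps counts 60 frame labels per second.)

00:01:17:27

4647 ÷ 60 = 77 full seconds, remainder 27 frames.
77 s = 0 h 1 min 17 s.
Timecode: 00:01:17:27.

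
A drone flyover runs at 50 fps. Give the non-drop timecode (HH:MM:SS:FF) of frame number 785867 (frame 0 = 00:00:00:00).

785867 ÷ 50 = 15717 full seconds, remainder 17 frames.
15717 s = 4 h 21 min 57 s.
Timecode: 04:21:57:17.

04:21:57:17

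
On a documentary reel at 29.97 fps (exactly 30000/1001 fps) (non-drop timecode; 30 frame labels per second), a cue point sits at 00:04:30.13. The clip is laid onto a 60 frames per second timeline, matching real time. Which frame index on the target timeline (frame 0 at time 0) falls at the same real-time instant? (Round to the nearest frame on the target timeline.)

Source frame index: (0×3600 + 4×60 + 30) × 30 + 13 = 8113.
Real time: 8113 / (30000/1001) = 8121113/30000 s.
Target frame: (8121113/30000) × (60) = 8121113/500 ≈ 16242.226 → 16242.

frame 16242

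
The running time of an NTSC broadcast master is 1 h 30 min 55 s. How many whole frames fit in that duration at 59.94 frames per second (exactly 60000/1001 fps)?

326973 frames

1 h 30 min 55 s = 5455 s.
Frames = 5455 × 60000/1001 = 327300000/1001 ≈ 326973.0270.
Complete frames: 326973.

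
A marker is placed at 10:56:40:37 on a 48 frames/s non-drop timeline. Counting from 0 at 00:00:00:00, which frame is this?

1891237

Total seconds to the label: (10 × 3600 + 56 × 60 + 40) = 39400.
Frame index = 39400 × 48 + 37 = 1891237.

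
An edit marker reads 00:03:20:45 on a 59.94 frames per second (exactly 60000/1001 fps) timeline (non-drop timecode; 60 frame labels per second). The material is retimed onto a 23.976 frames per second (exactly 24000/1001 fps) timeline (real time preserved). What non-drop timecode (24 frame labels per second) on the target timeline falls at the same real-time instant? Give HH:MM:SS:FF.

00:03:20:18

Source frame index: (0×3600 + 3×60 + 20) × 60 + 45 = 12045.
Real time: 12045 / (60000/1001) = 803803/4000 s.
Target frame: (803803/4000) × (24000/1001) = 4818.
At 24 labels/s: frame 4818 → 00:03:20:18.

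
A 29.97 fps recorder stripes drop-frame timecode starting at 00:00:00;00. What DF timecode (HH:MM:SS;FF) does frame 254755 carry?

Each 10-minute DF block holds 10 × 60 × 30 − 9 × 2 = 17982 frames. 254755 ÷ 17982 → 14 full blocks, remainder 3007.
Within the partial block the first minute is 1800 frames and each further minute 1798, so 1 further minute boundary passed. Total skipped labels = 18 × 14 + 2 × 1 = 254.
Non-drop label index = 254755 + 254 = 255009; at 30 labels/s that is 02:21:40:09, i.e. DF 02:21:40;09.

02:21:40;09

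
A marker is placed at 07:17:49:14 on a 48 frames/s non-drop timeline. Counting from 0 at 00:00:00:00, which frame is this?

1260926

Total seconds to the label: (7 × 3600 + 17 × 60 + 49) = 26269.
Frame index = 26269 × 48 + 14 = 1260926.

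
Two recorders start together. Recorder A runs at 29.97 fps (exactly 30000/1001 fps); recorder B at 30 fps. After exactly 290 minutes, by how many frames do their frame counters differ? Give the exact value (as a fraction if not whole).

290 min = 17400 s.
A emits 30000/1001 × 17400 = 522000000/1001 frames; B emits 30 × 17400 = 522000.
Difference = 522000/1001 frames (≈ 521.4785); B is ahead of A.

522000/1001 frames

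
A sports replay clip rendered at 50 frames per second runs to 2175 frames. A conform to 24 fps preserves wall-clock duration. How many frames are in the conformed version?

Target frames = source frames × (target rate / source rate) = 2175 × (24)/(50) = 2175 × 12/25 = 1044.

1044 frames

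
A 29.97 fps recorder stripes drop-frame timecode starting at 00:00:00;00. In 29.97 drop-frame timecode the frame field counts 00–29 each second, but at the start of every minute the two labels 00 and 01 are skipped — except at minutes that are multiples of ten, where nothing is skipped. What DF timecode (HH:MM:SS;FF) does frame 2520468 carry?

23:21:39;20

Each 10-minute DF block holds 10 × 60 × 30 − 9 × 2 = 17982 frames. 2520468 ÷ 17982 → 140 full blocks, remainder 2988.
Within the partial block the first minute is 1800 frames and each further minute 1798, so 1 further minute boundary passed. Total skipped labels = 18 × 140 + 2 × 1 = 2522.
Non-drop label index = 2520468 + 2522 = 2522990; at 30 labels/s that is 23:21:39:20, i.e. DF 23:21:39;20.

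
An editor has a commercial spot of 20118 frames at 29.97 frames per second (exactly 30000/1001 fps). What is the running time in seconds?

Running time = 20118 / (30000/1001) = 671.2706 s.

671.2706 seconds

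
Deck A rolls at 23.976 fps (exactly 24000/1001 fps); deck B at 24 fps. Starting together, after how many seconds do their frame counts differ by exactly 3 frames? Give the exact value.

The gap grows by |24 − 24000/1001| = 24/1001 frames per second.
Time for a 3-frame gap: 3 ÷ (24/1001) = 125.125 s.

125.125 seconds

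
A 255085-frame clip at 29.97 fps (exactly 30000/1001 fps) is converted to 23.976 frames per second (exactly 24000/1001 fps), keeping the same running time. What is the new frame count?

Target frames = source frames × (target rate / source rate) = 255085 × (24000/1001)/(30000/1001) = 255085 × 4/5 = 204068.

204068 frames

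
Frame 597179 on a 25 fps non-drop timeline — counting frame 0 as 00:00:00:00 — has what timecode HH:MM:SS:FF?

06:38:07:04

597179 ÷ 25 = 23887 full seconds, remainder 4 frames.
23887 s = 6 h 38 min 7 s.
Timecode: 06:38:07:04.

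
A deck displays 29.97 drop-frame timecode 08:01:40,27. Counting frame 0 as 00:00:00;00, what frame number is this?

866161

As if non-drop at 30 labels/s: (8 × 3600 + 1 × 60 + 40) × 30 + 27 = 867027.
Minute boundaries passed: 481; those not divisible by 10: 481 − 48 = 433; dropped labels = 2 × 433 = 866.
Actual frame index = 867027 − 866 = 866161.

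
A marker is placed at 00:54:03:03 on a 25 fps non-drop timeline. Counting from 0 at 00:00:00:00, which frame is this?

frame 81078

Total seconds to the label: (0 × 3600 + 54 × 60 + 3) = 3243.
Frame index = 3243 × 25 + 3 = 81078.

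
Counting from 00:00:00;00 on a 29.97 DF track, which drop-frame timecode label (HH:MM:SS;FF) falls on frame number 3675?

Each 10-minute DF block holds 10 × 60 × 30 − 9 × 2 = 17982 frames. 3675 ÷ 17982 → 0 full blocks, remainder 3675.
Within the partial block the first minute is 1800 frames and each further minute 1798, so 2 further minute boundaries passed. Total skipped labels = 18 × 0 + 2 × 2 = 4.
Non-drop label index = 3675 + 4 = 3679; at 30 labels/s that is 00:02:02:19, i.e. DF 00:02:02;19.

00:02:02;19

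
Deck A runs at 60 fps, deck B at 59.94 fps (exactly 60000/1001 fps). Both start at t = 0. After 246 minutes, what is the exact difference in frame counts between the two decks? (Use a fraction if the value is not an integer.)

885600/1001 frames

246 min = 14760 s.
A emits 60 × 14760 = 885600 frames; B emits 60000/1001 × 14760 = 885600000/1001.
Difference = 885600/1001 frames (≈ 884.7153); B is behind A.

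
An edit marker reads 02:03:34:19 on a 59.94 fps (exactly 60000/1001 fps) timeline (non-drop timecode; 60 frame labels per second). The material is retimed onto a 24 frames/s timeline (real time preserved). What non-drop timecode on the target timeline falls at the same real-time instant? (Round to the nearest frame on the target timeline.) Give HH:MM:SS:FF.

02:03:41:18

Source frame index: (2×3600 + 3×60 + 34) × 60 + 19 = 444859.
Real time: 444859 / (60000/1001) = 445303859/60000 s.
Target frame: (445303859/60000) × (24) = 445303859/2500 ≈ 178121.544 → 178122.
At 24 labels/s: frame 178122 → 02:03:41:18.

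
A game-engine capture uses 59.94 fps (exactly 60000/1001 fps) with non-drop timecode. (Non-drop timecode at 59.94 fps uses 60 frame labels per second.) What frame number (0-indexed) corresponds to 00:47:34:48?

frame 171288

Total seconds to the label: (0 × 3600 + 47 × 60 + 34) = 2854.
Frame index = 2854 × 60 + 48 = 171288.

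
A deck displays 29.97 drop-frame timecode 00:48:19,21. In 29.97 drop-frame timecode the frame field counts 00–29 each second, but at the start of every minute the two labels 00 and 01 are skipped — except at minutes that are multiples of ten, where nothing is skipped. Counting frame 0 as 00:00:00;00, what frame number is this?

86903

As if non-drop at 30 labels/s: (0 × 3600 + 48 × 60 + 19) × 30 + 21 = 86991.
Minute boundaries passed: 48; those not divisible by 10: 48 − 4 = 44; dropped labels = 2 × 44 = 88.
Actual frame index = 86991 − 88 = 86903.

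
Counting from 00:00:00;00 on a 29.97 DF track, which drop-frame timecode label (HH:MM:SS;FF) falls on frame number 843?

Ten DF minutes hold 17982 frames, so frame 843 lies in block 0 (frames 0–17981) with 843 frames into that block.
The block's first minute is 1800 frames and the rest 1798 each; 843 frames reaches minute 0, so 0 × 18 + 0 × 2 = 0 labels have been skipped so far.
Adding those back, label number 843 + 0 = 843 at 30 labels/s is 28 s + 3 f = 0 h 0 min 28 s frame 3, i.e. 00:00:28;03.

00:00:28;03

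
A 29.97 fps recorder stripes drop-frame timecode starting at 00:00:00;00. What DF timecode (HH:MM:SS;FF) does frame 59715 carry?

Ten DF minutes hold 17982 frames, so frame 59715 lies in block 3 (frames 53946–71927) with 5769 frames into that block.
The block's first minute is 1800 frames and the rest 1798 each; 5769 frames reaches minute 3, so 3 × 18 + 3 × 2 = 60 labels have been skipped so far.
Adding those back, label number 59715 + 60 = 59775 at 30 labels/s is 1992 s + 15 f = 0 h 33 min 12 s frame 15, i.e. 00:33:12;15.

00:33:12;15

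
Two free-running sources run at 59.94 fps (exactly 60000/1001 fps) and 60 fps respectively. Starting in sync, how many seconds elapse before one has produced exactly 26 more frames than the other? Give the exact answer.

13013/30 seconds

The gap grows by |60 − 60000/1001| = 60/1001 frames per second.
Time for a 26-frame gap: 26 ÷ (60/1001) = 13013/30 s.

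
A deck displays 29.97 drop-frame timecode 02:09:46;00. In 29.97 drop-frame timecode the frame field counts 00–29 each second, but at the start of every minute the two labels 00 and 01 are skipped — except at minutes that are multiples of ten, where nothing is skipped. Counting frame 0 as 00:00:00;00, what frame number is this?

As if non-drop at 30 labels/s: (2 × 3600 + 9 × 60 + 46) × 30 + 0 = 233580.
Minute boundaries passed: 129; those not divisible by 10: 129 − 12 = 117; dropped labels = 2 × 117 = 234.
Actual frame index = 233580 − 234 = 233346.

233346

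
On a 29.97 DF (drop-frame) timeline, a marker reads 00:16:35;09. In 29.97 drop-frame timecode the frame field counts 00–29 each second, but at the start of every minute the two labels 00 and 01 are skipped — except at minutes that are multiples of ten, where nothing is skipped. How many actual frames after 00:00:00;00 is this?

29829

Complete 10-minute blocks: 1, each 17982 frames → 17982.
Remaining 6 whole minutes in the current block: 1800 + 5 × 1798 = 10790 frames.
Within the current minute: 35 × 30 + 9 − 2 = 1057 (labels ;00/;01 skipped at this minute). Total = 17982 + 10790 + 1057 = 29829.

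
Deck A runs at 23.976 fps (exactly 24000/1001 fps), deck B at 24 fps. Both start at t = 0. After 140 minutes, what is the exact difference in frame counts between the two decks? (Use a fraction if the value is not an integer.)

28800/143 frames

140 min = 8400 s.
A emits 24000/1001 × 8400 = 28800000/143 frames; B emits 24 × 8400 = 201600.
Difference = 28800/143 frames (≈ 201.3986); B is ahead of A.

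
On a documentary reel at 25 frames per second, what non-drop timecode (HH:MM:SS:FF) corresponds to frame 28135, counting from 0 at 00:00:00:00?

00:18:45:10

28135 ÷ 25 = 1125 full seconds, remainder 10 frames.
1125 s = 0 h 18 min 45 s.
Timecode: 00:18:45:10.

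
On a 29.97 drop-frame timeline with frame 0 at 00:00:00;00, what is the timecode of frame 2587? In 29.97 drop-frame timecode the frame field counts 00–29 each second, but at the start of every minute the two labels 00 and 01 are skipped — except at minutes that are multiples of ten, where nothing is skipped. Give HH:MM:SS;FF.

00:01:26;09

Each 10-minute DF block holds 10 × 60 × 30 − 9 × 2 = 17982 frames. 2587 ÷ 17982 → 0 full blocks, remainder 2587.
Within the partial block the first minute is 1800 frames and each further minute 1798, so 1 further minute boundary passed. Total skipped labels = 18 × 0 + 2 × 1 = 2.
Non-drop label index = 2587 + 2 = 2589; at 30 labels/s that is 00:01:26:09, i.e. DF 00:01:26;09.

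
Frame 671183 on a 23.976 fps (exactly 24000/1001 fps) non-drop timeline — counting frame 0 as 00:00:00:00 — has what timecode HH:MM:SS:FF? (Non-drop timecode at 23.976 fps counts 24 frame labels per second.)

671183 ÷ 24 = 27965 full seconds, remainder 23 frames.
27965 s = 7 h 46 min 5 s.
Timecode: 07:46:05:23.

07:46:05:23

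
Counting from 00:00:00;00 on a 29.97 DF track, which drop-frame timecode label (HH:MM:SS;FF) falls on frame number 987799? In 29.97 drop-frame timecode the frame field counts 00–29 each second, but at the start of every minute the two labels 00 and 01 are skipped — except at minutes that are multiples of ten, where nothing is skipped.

Ten DF minutes hold 17982 frames, so frame 987799 lies in block 54 (frames 971028–989009) with 16771 frames into that block.
The block's first minute is 1800 frames and the rest 1798 each; 16771 frames reaches minute 9, so 54 × 18 + 9 × 2 = 990 labels have been skipped so far.
Adding those back, label number 987799 + 990 = 988789 at 30 labels/s is 32959 s + 19 f = 9 h 9 min 19 s frame 19, i.e. 09:09:19;19.

09:09:19;19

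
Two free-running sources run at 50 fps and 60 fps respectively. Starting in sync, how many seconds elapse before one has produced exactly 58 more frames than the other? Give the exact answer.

The gap grows by |60 − 50| = 10 frames per second.
Time for a 58-frame gap: 58 ÷ (10) = 5.8 s.

5.8 seconds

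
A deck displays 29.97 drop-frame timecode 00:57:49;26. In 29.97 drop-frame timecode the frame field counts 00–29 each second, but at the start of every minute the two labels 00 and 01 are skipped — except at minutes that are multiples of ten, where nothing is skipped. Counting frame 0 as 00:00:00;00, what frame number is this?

As if non-drop at 30 labels/s: (0 × 3600 + 57 × 60 + 49) × 30 + 26 = 104096.
Minute boundaries passed: 57; those not divisible by 10: 57 − 5 = 52; dropped labels = 2 × 52 = 104.
Actual frame index = 104096 − 104 = 103992.

103992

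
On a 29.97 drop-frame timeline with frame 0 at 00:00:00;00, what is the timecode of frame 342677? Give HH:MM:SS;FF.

03:10:33;29

Ten DF minutes hold 17982 frames, so frame 342677 lies in block 19 (frames 341658–359639) with 1019 frames into that block.
The block's first minute is 1800 frames and the rest 1798 each; 1019 frames reaches minute 0, so 19 × 18 + 0 × 2 = 342 labels have been skipped so far.
Adding those back, label number 342677 + 342 = 343019 at 30 labels/s is 11433 s + 29 f = 3 h 10 min 33 s frame 29, i.e. 03:10:33;29.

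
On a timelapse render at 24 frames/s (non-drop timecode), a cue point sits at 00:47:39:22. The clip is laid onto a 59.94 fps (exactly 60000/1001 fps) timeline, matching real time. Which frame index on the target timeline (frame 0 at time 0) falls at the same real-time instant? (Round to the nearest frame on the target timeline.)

frame 171424

Source frame index: (0×3600 + 47×60 + 39) × 24 + 22 = 68638.
Real time: 68638 / (24) = 34319/12 s.
Target frame: (34319/12) × (60000/1001) = 171595000/1001 ≈ 171423.576 → 171424.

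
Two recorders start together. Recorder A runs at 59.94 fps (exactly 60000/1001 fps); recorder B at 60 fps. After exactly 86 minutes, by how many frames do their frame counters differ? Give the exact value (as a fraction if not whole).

309600/1001 frames

86 min = 5160 s.
A emits 60000/1001 × 5160 = 309600000/1001 frames; B emits 60 × 5160 = 309600.
Difference = 309600/1001 frames (≈ 309.2907); B is ahead of A.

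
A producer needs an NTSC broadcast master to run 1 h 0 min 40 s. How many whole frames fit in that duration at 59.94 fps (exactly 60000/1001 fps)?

218181 frames

1 h 0 min 40 s = 3640 s.
Frames = 3640 × 60000/1001 = 2400000/11 ≈ 218181.8182.
Complete frames: 218181.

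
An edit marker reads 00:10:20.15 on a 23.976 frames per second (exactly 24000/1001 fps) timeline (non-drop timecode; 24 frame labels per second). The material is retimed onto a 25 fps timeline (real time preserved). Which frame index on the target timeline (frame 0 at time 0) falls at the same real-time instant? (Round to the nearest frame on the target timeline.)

Source frame index: (0×3600 + 10×60 + 20) × 24 + 15 = 14895.
Real time: 14895 / (24000/1001) = 993993/1600 s.
Target frame: (993993/1600) × (25) = 993993/64 ≈ 15531.141 → 15531.

frame 15531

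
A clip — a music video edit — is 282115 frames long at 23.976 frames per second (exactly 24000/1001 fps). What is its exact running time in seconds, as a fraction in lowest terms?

Running time = 282115 ÷ (24000/1001) = 282115 × 1001/24000 = 56479423/4800 s.

56479423/4800 seconds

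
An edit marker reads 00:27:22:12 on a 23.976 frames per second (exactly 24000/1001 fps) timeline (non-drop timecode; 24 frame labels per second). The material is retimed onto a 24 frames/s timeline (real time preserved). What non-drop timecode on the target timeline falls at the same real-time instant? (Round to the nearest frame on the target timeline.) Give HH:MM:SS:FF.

Source frame index: (0×3600 + 27×60 + 22) × 24 + 12 = 39420.
Real time: 39420 / (24000/1001) = 657657/400 s.
Target frame: (657657/400) × (24) = 1972971/50 ≈ 39459.420 → 39459.
At 24 labels/s: frame 39459 → 00:27:24:03.

00:27:24:03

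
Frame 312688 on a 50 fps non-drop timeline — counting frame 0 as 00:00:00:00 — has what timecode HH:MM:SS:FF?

01:44:13:38

312688 ÷ 50 = 6253 full seconds, remainder 38 frames.
6253 s = 1 h 44 min 13 s.
Timecode: 01:44:13:38.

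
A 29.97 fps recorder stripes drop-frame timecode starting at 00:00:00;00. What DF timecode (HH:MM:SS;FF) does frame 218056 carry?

02:01:15;24

Ten DF minutes hold 17982 frames, so frame 218056 lies in block 12 (frames 215784–233765) with 2272 frames into that block.
The block's first minute is 1800 frames and the rest 1798 each; 2272 frames reaches minute 1, so 12 × 18 + 1 × 2 = 218 labels have been skipped so far.
Adding those back, label number 218056 + 218 = 218274 at 30 labels/s is 7275 s + 24 f = 2 h 1 min 15 s frame 24, i.e. 02:01:15;24.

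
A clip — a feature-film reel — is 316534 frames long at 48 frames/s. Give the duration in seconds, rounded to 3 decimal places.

Running time = 316534 × 1/48 = 158267/24 s ≈ 6594.458 s.

6594.458 seconds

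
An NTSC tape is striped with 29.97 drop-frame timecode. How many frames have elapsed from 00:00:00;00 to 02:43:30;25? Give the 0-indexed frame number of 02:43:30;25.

As if non-drop at 30 labels/s: (2 × 3600 + 43 × 60 + 30) × 30 + 25 = 294325.
Minute boundaries passed: 163; those not divisible by 10: 163 − 16 = 147; dropped labels = 2 × 147 = 294.
Actual frame index = 294325 − 294 = 294031.

294031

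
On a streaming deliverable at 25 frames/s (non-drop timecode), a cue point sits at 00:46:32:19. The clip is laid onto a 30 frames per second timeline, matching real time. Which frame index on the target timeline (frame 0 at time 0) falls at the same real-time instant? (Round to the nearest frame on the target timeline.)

frame 83783

Source frame index: (0×3600 + 46×60 + 32) × 25 + 19 = 69819.
Real time: 69819 / (25) = 69819/25 s.
Target frame: (69819/25) × (30) = 418914/5 ≈ 83782.800 → 83783.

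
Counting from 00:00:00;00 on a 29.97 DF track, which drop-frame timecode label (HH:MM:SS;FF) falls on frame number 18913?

00:10:31;01

Each 10-minute DF block holds 10 × 60 × 30 − 9 × 2 = 17982 frames. 18913 ÷ 17982 → 1 full block, remainder 931.
Within the partial block the first minute is 1800 frames and each further minute 1798, so 0 further minute boundaries passed. Total skipped labels = 18 × 1 + 2 × 0 = 18.
Non-drop label index = 18913 + 18 = 18931; at 30 labels/s that is 00:10:31:01, i.e. DF 00:10:31;01.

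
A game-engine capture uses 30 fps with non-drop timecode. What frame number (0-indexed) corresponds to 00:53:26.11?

96191

Total seconds to the label: (0 × 3600 + 53 × 60 + 26) = 3206.
Frame index = 3206 × 30 + 11 = 96191.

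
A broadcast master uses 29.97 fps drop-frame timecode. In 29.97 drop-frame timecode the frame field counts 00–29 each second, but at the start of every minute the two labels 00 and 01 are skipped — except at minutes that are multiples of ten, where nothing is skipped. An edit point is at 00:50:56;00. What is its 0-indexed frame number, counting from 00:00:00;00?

91590

As if non-drop at 30 labels/s: (0 × 3600 + 50 × 60 + 56) × 30 + 0 = 91680.
Minute boundaries passed: 50; those not divisible by 10: 50 − 5 = 45; dropped labels = 2 × 45 = 90.
Actual frame index = 91680 − 90 = 91590.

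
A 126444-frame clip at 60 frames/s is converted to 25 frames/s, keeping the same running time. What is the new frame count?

52685 frames

Target frames = source frames × (target rate / source rate) = 126444 × (25)/(60) = 126444 × 5/12 = 52685.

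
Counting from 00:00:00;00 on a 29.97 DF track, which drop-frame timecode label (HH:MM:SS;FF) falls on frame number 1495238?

13:51:31;04

Each 10-minute DF block holds 10 × 60 × 30 − 9 × 2 = 17982 frames. 1495238 ÷ 17982 → 83 full blocks, remainder 2732.
Within the partial block the first minute is 1800 frames and each further minute 1798, so 1 further minute boundary passed. Total skipped labels = 18 × 83 + 2 × 1 = 1496.
Non-drop label index = 1495238 + 1496 = 1496734; at 30 labels/s that is 13:51:31:04, i.e. DF 13:51:31;04.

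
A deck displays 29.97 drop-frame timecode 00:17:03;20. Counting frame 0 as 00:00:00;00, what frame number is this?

As if non-drop at 30 labels/s: (0 × 3600 + 17 × 60 + 3) × 30 + 20 = 30710.
Minute boundaries passed: 17; those not divisible by 10: 17 − 1 = 16; dropped labels = 2 × 16 = 32.
Actual frame index = 30710 − 32 = 30678.

30678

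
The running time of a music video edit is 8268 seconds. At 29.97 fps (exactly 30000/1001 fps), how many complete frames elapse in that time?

247792 frames

Frames = 8268 × 30000/1001 = 19080000/77 ≈ 247792.2078.
Complete frames: 247792.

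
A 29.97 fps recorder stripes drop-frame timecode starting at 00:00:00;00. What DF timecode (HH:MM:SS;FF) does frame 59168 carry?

Ten DF minutes hold 17982 frames, so frame 59168 lies in block 3 (frames 53946–71927) with 5222 frames into that block.
The block's first minute is 1800 frames and the rest 1798 each; 5222 frames reaches minute 2, so 3 × 18 + 2 × 2 = 58 labels have been skipped so far.
Adding those back, label number 59168 + 58 = 59226 at 30 labels/s is 1974 s + 6 f = 0 h 32 min 54 s frame 6, i.e. 00:32:54;06.

00:32:54;06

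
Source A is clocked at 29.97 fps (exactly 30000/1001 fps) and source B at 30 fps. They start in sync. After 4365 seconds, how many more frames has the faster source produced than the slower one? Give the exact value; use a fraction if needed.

A emits 30000/1001 × 4365 = 130950000/1001 frames; B emits 30 × 4365 = 130950.
Difference = 130950/1001 frames (≈ 130.8192); B is ahead of A.

130950/1001 frames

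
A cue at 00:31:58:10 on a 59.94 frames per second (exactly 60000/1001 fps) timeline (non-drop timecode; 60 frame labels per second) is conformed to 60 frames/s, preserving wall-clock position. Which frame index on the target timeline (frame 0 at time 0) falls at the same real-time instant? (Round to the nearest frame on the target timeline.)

frame 115205

Source frame index: (0×3600 + 31×60 + 58) × 60 + 10 = 115090.
Real time: 115090 / (60000/1001) = 11520509/6000 s.
Target frame: (11520509/6000) × (60) = 11520509/100 ≈ 115205.090 → 115205.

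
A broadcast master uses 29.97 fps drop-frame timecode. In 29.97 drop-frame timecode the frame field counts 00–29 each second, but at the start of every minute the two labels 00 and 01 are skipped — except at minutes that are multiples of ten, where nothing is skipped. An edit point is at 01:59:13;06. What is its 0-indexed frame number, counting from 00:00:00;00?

Complete 10-minute blocks: 11, each 17982 frames → 197802.
Remaining 9 whole minutes in the current block: 1800 + 8 × 1798 = 16184 frames.
Within the current minute: 13 × 30 + 6 − 2 = 394 (labels ;00/;01 skipped at this minute). Total = 197802 + 16184 + 394 = 214380.

214380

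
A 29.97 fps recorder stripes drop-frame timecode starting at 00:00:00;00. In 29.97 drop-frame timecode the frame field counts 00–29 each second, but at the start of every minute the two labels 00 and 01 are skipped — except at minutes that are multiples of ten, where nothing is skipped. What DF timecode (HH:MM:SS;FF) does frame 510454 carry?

Each 10-minute DF block holds 10 × 60 × 30 − 9 × 2 = 17982 frames. 510454 ÷ 17982 → 28 full blocks, remainder 6958.
Within the partial block the first minute is 1800 frames and each further minute 1798, so 3 further minute boundaries passed. Total skipped labels = 18 × 28 + 2 × 3 = 510.
Non-drop label index = 510454 + 510 = 510964; at 30 labels/s that is 04:43:52:04, i.e. DF 04:43:52;04.

04:43:52;04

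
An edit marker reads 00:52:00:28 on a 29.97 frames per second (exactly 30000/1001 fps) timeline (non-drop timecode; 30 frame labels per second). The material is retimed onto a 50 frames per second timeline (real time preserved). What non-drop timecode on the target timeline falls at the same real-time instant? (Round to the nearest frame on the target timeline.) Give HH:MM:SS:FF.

00:52:04:03

Source frame index: (0×3600 + 52×60 + 0) × 30 + 28 = 93628.
Real time: 93628 / (30000/1001) = 23430407/7500 s.
Target frame: (23430407/7500) × (50) = 23430407/150 ≈ 156202.713 → 156203.
At 50 labels/s: frame 156203 → 00:52:04:03.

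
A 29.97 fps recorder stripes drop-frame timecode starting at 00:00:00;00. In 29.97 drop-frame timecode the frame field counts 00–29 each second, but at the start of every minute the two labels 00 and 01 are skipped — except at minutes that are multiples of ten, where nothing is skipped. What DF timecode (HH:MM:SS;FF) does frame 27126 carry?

00:15:05;04

Each 10-minute DF block holds 10 × 60 × 30 − 9 × 2 = 17982 frames. 27126 ÷ 17982 → 1 full block, remainder 9144.
Within the partial block the first minute is 1800 frames and each further minute 1798, so 5 further minute boundaries passed. Total skipped labels = 18 × 1 + 2 × 5 = 28.
Non-drop label index = 27126 + 28 = 27154; at 30 labels/s that is 00:15:05:04, i.e. DF 00:15:05;04.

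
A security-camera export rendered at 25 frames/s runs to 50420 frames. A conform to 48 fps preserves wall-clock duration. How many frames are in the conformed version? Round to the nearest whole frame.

Frames at target rate = 50420 × (48) / (25) = 484032/5 ≈ 96806.400.
Nearest whole frame: 96806.

96806 frames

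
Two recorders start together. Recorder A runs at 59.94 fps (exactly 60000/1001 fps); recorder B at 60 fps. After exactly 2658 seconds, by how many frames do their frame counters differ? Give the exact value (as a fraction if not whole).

A emits 60000/1001 × 2658 = 159480000/1001 frames; B emits 60 × 2658 = 159480.
Difference = 159480/1001 frames (≈ 159.3207); B is ahead of A.

159480/1001 frames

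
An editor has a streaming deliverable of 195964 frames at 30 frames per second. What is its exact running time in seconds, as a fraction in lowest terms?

97982/15 seconds

Running time = 195964 ÷ (30) = 195964 × 1/30 = 97982/15 s.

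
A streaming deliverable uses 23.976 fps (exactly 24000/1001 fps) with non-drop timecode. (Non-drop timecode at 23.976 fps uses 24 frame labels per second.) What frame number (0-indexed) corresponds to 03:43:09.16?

frame 321352

Total seconds to the label: (3 × 3600 + 43 × 60 + 9) = 13389.
Frame index = 13389 × 24 + 16 = 321352.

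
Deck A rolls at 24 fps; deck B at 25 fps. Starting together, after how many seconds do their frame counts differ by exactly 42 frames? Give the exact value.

42 seconds

The gap grows by |25 − 24| = 1 frame per second.
Time for a 42-frame gap: 42 ÷ (1) = 42 s.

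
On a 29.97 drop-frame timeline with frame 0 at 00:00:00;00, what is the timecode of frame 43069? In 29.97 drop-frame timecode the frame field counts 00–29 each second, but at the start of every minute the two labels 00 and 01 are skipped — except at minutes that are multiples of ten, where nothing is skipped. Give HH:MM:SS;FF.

00:23:57;01

Each 10-minute DF block holds 10 × 60 × 30 − 9 × 2 = 17982 frames. 43069 ÷ 17982 → 2 full blocks, remainder 7105.
Within the partial block the first minute is 1800 frames and each further minute 1798, so 3 further minute boundaries passed. Total skipped labels = 18 × 2 + 2 × 3 = 42.
Non-drop label index = 43069 + 42 = 43111; at 30 labels/s that is 00:23:57:01, i.e. DF 00:23:57;01.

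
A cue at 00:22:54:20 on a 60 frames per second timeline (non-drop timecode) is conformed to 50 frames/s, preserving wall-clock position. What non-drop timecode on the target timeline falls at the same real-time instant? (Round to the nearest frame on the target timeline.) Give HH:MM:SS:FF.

Source frame index: (0×3600 + 22×60 + 54) × 60 + 20 = 82460.
Real time: 82460 / (60) = 4123/3 s.
Target frame: (4123/3) × (50) = 206150/3 ≈ 68716.667 → 68717.
At 50 labels/s: frame 68717 → 00:22:54:17.

00:22:54:17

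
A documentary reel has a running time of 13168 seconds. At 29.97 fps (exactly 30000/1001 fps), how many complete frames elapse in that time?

Frames = 13168 × 30000/1001 = 395040000/1001 ≈ 394645.3546.
Complete frames: 394645.

394645 frames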